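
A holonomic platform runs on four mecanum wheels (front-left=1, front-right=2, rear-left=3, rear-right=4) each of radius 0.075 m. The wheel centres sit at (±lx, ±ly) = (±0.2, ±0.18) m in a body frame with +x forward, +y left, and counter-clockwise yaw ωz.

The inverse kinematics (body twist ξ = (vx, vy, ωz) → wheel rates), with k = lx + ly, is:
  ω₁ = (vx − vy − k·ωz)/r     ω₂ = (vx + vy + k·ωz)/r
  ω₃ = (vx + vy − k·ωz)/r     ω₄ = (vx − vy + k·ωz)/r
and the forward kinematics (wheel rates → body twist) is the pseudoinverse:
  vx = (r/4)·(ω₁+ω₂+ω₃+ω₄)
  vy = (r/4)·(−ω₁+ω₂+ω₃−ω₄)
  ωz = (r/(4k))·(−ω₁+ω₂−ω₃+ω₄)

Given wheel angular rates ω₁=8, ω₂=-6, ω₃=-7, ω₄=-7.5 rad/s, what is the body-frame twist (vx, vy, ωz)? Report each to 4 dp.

k = lx + ly = 0.2 + 0.18 = 0.3800
ω₁+ω₂+ω₃+ω₄ = -12.5000  →  vx = (0.075/4)·-12.5000 = -0.2344
−ω₁+ω₂+ω₃−ω₄ = -13.5000  →  vy = (0.075/4)·-13.5000 = -0.2531
−ω₁+ω₂−ω₃+ω₄ = -14.5000  →  ωz = (0.075/1.5200)·-14.5000 = -0.7155

(-0.2344, -0.2531, -0.7155)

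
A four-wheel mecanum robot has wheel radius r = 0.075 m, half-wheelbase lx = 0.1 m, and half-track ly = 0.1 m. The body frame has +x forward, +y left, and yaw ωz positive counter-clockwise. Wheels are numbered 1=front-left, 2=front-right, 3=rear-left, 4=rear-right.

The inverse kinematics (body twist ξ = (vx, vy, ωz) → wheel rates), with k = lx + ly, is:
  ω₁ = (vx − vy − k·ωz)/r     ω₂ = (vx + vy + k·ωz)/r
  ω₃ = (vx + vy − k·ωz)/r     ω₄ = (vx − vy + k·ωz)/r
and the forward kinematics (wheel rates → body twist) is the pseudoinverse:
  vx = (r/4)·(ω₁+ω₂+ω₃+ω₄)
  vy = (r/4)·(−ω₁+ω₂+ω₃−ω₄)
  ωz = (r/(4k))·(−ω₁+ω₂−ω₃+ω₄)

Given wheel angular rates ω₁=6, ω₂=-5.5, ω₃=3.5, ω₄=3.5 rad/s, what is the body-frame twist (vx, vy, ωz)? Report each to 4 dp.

k = lx + ly = 0.1 + 0.1 = 0.2000
ω₁+ω₂+ω₃+ω₄ = 7.5000  →  vx = (0.075/4)·7.5000 = 0.1406
−ω₁+ω₂+ω₃−ω₄ = -11.5000  →  vy = (0.075/4)·-11.5000 = -0.2156
−ω₁+ω₂−ω₃+ω₄ = -11.5000  →  ωz = (0.075/0.8000)·-11.5000 = -1.0781

(0.1406, -0.2156, -1.0781)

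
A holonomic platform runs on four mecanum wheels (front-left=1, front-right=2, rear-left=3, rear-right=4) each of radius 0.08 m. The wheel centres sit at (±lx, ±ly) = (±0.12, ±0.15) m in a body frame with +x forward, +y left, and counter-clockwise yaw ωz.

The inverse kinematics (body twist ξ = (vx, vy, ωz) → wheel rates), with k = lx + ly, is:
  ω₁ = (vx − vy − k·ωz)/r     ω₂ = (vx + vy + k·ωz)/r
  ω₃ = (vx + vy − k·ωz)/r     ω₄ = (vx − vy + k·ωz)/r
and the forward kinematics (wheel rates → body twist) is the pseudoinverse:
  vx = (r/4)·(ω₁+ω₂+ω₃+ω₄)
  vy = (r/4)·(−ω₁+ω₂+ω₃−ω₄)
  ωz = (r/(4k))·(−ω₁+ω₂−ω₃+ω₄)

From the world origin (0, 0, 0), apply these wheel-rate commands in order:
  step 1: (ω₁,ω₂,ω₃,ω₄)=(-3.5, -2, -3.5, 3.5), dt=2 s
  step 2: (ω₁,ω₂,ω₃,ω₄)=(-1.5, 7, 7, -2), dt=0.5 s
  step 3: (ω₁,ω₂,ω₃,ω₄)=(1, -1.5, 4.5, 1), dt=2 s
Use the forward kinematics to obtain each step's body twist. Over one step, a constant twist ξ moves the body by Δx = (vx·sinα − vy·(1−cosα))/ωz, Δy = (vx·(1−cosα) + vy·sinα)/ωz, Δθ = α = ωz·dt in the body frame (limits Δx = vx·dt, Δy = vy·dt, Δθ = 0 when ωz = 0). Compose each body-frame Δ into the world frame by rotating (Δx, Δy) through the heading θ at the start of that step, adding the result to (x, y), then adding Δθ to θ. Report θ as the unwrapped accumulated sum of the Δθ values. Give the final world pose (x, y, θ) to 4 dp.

step 1: ξ=(vx,vy,ωz)=(-0.1100, -0.1100, 0.6296), dt=2.0 → body Δ=(-0.0451, -0.2875, 1.2593) → world pose (-0.0451, -0.2875, 1.2593)
step 2: ξ=(vx,vy,ωz)=(0.2100, 0.3500, -0.0370), dt=0.5 → body Δ=(0.1066, 0.1740, -0.0185) → world pose (-0.1781, -0.1326, 1.2407)
step 3: ξ=(vx,vy,ωz)=(0.1000, 0.0200, -0.4444), dt=2.0 → body Δ=(0.1913, -0.0483, -0.8889) → world pose (-0.0704, 0.0327, 0.3519)

(-0.0704, 0.0327, 0.3519)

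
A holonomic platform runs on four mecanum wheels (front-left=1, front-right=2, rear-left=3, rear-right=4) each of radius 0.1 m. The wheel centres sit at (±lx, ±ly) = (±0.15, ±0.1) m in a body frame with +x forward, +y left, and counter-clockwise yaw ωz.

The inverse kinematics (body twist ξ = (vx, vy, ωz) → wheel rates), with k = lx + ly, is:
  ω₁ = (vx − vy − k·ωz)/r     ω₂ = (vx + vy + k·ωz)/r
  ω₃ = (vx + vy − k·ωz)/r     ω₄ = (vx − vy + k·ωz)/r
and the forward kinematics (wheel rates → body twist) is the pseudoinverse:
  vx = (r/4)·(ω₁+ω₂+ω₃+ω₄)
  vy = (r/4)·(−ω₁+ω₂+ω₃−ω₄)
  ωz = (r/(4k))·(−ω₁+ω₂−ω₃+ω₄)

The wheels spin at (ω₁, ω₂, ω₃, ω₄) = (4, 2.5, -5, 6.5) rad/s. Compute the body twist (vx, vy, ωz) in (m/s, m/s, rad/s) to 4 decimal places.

(0.2000, -0.3250, 1.0000)

k = lx + ly = 0.15 + 0.1 = 0.2500
ω₁+ω₂+ω₃+ω₄ = 8.0000  →  vx = (0.1/4)·8.0000 = 0.2000
−ω₁+ω₂+ω₃−ω₄ = -13.0000  →  vy = (0.1/4)·-13.0000 = -0.3250
−ω₁+ω₂−ω₃+ω₄ = 10.0000  →  ωz = (0.1/1.0000)·10.0000 = 1.0000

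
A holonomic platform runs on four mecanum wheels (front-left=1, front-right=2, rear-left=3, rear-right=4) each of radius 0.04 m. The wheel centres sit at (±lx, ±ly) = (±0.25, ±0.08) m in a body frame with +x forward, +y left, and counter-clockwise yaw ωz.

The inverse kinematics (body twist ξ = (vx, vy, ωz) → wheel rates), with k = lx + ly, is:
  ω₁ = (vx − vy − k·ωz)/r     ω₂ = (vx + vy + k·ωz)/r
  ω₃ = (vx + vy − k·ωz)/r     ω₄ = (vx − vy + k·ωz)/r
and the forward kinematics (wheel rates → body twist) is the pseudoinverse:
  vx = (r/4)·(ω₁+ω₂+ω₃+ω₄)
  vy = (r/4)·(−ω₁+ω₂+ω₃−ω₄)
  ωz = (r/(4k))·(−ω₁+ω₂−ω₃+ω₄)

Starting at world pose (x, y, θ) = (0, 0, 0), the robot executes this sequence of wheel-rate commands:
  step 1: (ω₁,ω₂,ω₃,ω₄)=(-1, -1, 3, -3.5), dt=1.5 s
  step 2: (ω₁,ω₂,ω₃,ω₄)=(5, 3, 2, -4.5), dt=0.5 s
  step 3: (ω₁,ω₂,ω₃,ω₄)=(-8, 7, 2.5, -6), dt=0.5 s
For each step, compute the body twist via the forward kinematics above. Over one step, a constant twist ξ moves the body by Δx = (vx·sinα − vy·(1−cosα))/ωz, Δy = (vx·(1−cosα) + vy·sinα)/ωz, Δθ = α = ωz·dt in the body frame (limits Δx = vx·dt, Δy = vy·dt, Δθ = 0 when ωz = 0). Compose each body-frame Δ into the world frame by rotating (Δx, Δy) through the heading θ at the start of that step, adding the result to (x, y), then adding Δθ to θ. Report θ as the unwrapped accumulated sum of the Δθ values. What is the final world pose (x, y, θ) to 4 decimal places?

(0.0331, 0.2305, -0.3258)

step 1: ξ=(vx,vy,ωz)=(-0.0250, 0.0650, -0.1970), dt=1.5 → body Δ=(-0.0227, 0.1016, -0.2955) → world pose (-0.0227, 0.1016, -0.2955)
step 2: ξ=(vx,vy,ωz)=(0.0550, 0.0450, -0.2576), dt=0.5 → body Δ=(0.0289, 0.0207, -0.1288) → world pose (0.0110, 0.1130, -0.4242)
step 3: ξ=(vx,vy,ωz)=(-0.0450, 0.2350, 0.1970), dt=0.5 → body Δ=(-0.0282, 0.1162, 0.0985) → world pose (0.0331, 0.2305, -0.3258)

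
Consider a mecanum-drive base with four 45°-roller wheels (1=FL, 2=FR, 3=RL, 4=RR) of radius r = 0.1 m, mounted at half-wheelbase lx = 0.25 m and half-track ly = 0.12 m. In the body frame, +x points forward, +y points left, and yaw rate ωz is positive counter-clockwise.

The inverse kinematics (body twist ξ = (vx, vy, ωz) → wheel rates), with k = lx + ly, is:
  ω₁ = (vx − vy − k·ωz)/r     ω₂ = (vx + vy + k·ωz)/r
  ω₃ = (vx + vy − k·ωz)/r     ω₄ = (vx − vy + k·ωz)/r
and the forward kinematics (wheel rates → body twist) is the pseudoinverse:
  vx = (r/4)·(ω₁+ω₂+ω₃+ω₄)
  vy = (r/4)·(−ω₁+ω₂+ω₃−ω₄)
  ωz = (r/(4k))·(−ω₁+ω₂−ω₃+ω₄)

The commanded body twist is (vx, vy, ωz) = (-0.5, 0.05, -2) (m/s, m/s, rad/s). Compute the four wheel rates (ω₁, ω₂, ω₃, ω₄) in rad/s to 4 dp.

(1.9000, -11.9000, 2.9000, -12.9000)

k = lx + ly = 0.25 + 0.12 = 0.3700;  k·ωz = 0.3700·-2 = -0.7400
ω₁ (FL) = (vx − vy − k·ωz)/r = 0.1900/0.1 = 1.9000
ω₂ (FR) = (vx + vy + k·ωz)/r = -1.1900/0.1 = -11.9000
ω₃ (RL) = (vx + vy − k·ωz)/r = 0.2900/0.1 = 2.9000
ω₄ (RR) = (vx − vy + k·ωz)/r = -1.2900/0.1 = -12.9000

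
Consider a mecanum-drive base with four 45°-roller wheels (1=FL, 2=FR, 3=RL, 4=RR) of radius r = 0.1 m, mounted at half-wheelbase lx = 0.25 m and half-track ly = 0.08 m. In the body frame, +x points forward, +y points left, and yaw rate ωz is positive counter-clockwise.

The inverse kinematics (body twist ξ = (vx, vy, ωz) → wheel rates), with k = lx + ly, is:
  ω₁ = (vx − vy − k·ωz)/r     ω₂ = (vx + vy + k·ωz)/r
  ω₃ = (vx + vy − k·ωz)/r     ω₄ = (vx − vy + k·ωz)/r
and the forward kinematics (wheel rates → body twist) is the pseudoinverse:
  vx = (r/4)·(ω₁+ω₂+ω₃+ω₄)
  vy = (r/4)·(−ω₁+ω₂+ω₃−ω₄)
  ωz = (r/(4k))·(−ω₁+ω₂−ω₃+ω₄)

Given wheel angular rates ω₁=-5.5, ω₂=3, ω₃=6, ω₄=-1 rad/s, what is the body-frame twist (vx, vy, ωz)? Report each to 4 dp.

k = lx + ly = 0.25 + 0.08 = 0.3300
ω₁+ω₂+ω₃+ω₄ = 2.5000  →  vx = (0.1/4)·2.5000 = 0.0625
−ω₁+ω₂+ω₃−ω₄ = 15.5000  →  vy = (0.1/4)·15.5000 = 0.3875
−ω₁+ω₂−ω₃+ω₄ = 1.5000  →  ωz = (0.1/1.3200)·1.5000 = 0.1136

(0.0625, 0.3875, 0.1136)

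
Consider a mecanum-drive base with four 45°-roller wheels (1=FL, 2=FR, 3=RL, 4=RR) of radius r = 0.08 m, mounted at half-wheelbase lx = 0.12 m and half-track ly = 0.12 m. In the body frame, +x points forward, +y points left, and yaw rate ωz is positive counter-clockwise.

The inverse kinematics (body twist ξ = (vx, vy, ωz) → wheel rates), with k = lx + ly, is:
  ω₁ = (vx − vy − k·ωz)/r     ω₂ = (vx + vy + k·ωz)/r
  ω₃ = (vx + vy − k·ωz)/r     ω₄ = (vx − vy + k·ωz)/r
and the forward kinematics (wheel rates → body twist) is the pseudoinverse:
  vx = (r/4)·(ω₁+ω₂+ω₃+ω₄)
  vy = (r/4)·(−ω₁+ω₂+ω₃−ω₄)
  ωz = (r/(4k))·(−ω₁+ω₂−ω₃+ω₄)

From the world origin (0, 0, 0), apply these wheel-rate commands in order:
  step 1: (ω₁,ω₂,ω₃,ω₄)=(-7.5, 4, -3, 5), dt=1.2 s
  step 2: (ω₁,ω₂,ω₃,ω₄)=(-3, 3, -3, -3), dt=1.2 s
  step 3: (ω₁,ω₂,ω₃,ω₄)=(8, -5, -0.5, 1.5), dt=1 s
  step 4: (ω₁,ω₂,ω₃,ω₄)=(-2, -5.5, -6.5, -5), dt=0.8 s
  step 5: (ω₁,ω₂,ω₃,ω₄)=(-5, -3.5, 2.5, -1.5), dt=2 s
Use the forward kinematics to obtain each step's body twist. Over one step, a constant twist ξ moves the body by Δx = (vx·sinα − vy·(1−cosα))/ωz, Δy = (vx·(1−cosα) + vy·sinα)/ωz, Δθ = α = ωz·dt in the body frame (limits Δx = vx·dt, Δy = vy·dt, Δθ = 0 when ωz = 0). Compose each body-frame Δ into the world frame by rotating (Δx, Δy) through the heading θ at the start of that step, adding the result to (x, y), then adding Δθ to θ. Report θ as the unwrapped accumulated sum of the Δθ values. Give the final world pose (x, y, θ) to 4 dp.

(-0.0980, -0.5039, 1.0833)

step 1: ξ=(vx,vy,ωz)=(-0.0300, 0.0700, 1.6250), dt=1.2 → body Δ=(-0.0762, 0.0147, 1.9500) → world pose (-0.0762, 0.0147, 1.9500)
step 2: ξ=(vx,vy,ωz)=(-0.1200, 0.1200, 0.5000), dt=1.2 → body Δ=(-0.1774, 0.0936, 0.6000) → world pose (-0.0974, -0.1848, 2.5500)
step 3: ξ=(vx,vy,ωz)=(0.0800, -0.3000, -0.9167), dt=1.0 → body Δ=(-0.0589, -0.2939, -0.9167) → world pose (0.1153, 0.0264, 1.6333)
step 4: ξ=(vx,vy,ωz)=(-0.3800, -0.1000, -0.1667), dt=0.8 → body Δ=(-0.3084, -0.0595, -0.1333) → world pose (0.1940, -0.2778, 1.5000)
step 5: ξ=(vx,vy,ωz)=(-0.1500, 0.1100, -0.2083), dt=2.0 → body Δ=(-0.2462, 0.2753, -0.4167) → world pose (-0.0980, -0.5039, 1.0833)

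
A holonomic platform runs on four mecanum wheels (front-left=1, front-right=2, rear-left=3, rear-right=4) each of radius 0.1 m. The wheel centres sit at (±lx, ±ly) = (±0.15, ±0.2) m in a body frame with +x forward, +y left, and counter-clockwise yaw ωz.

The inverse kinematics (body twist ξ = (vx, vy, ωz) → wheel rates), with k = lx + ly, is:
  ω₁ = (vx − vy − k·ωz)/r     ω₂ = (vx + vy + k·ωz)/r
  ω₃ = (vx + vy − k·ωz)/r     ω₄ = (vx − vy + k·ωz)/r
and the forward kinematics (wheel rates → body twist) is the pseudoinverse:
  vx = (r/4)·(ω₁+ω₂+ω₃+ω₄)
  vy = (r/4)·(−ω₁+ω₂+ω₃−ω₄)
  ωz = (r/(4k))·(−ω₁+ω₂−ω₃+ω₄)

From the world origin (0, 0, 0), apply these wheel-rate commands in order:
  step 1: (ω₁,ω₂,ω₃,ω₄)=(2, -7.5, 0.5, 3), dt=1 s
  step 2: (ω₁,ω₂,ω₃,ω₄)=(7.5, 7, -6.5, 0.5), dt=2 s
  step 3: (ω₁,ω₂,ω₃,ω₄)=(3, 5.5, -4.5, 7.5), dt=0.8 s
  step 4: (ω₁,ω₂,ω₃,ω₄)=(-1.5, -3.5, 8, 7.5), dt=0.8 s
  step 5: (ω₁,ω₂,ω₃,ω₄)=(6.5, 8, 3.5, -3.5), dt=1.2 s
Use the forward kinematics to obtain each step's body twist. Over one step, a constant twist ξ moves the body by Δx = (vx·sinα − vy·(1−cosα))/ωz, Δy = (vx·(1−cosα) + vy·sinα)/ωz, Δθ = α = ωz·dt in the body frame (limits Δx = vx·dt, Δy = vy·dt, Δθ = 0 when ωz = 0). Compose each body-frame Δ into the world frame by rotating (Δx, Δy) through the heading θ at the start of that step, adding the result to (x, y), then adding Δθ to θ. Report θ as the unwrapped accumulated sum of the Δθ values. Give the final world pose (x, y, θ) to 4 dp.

step 1: ξ=(vx,vy,ωz)=(-0.0500, -0.3000, -0.5000), dt=1.0 → body Δ=(-0.1214, -0.2754, -0.5000) → world pose (-0.1214, -0.2754, -0.5000)
step 2: ξ=(vx,vy,ωz)=(0.2125, -0.1875, 0.4643), dt=2.0 → body Δ=(0.5285, -0.1398, 0.9286) → world pose (0.2753, -0.6515, 0.4286)
step 3: ξ=(vx,vy,ωz)=(0.2875, -0.2375, 1.0357), dt=0.8 → body Δ=(0.2789, -0.0790, 0.8286) → world pose (0.5618, -0.6075, 1.2571)
step 4: ξ=(vx,vy,ωz)=(0.2625, -0.0375, -0.1786), dt=0.8 → body Δ=(0.2071, -0.0449, -0.1429) → world pose (0.6684, -0.4243, 1.1143)
step 5: ξ=(vx,vy,ωz)=(0.3625, 0.2125, -0.3929), dt=1.2 → body Δ=(0.4781, 0.1450, -0.4714) → world pose (0.7490, 0.0687, 0.6429)

(0.7490, 0.0687, 0.6429)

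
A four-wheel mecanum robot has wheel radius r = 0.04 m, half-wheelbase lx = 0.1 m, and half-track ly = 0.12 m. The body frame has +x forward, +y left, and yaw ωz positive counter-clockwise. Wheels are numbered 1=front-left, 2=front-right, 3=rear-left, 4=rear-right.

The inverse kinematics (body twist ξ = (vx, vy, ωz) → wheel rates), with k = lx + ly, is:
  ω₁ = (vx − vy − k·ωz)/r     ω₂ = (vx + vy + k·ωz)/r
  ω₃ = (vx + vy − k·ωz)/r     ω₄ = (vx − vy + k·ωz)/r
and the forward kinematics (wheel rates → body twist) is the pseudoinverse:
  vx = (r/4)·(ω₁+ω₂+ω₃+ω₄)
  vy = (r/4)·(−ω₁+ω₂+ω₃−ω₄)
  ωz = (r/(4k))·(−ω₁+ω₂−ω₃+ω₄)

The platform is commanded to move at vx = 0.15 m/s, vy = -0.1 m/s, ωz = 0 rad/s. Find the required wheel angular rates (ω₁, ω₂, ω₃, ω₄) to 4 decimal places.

k = lx + ly = 0.1 + 0.12 = 0.2200;  k·ωz = 0.2200·0 = 0.0000
ω₁ (FL) = (vx − vy − k·ωz)/r = 0.2500/0.04 = 6.2500
ω₂ (FR) = (vx + vy + k·ωz)/r = 0.0500/0.04 = 1.2500
ω₃ (RL) = (vx + vy − k·ωz)/r = 0.0500/0.04 = 1.2500
ω₄ (RR) = (vx − vy + k·ωz)/r = 0.2500/0.04 = 6.2500

(6.2500, 1.2500, 1.2500, 6.2500)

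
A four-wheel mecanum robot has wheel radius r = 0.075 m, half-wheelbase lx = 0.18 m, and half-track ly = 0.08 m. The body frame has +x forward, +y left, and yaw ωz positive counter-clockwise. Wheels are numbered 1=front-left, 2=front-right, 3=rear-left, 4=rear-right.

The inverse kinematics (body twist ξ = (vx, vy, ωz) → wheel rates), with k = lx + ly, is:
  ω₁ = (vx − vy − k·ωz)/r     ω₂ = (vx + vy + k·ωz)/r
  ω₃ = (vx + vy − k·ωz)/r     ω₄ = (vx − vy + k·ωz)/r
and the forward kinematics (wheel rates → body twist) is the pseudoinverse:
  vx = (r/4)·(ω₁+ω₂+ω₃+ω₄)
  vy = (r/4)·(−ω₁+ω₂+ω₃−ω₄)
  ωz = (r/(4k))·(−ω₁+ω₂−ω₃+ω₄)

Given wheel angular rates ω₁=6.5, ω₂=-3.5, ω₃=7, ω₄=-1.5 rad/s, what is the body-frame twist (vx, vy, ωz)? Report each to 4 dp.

k = lx + ly = 0.18 + 0.08 = 0.2600
ω₁+ω₂+ω₃+ω₄ = 8.5000  →  vx = (0.075/4)·8.5000 = 0.1594
−ω₁+ω₂+ω₃−ω₄ = -1.5000  →  vy = (0.075/4)·-1.5000 = -0.0281
−ω₁+ω₂−ω₃+ω₄ = -18.5000  →  ωz = (0.075/1.0400)·-18.5000 = -1.3341

(0.1594, -0.0281, -1.3341)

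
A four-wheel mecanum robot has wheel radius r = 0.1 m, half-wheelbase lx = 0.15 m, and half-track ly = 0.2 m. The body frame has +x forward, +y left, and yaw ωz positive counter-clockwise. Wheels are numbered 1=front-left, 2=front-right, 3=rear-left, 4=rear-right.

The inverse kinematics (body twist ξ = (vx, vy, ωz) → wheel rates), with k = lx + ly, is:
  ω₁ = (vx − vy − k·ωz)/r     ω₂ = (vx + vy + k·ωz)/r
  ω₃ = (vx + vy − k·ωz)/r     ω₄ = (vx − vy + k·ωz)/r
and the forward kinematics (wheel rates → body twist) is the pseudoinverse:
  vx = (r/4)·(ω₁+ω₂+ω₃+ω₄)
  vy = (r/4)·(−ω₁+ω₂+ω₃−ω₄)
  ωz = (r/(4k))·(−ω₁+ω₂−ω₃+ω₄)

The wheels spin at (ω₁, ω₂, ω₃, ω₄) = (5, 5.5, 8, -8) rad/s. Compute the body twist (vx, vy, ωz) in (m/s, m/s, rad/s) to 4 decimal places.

(0.2625, 0.4125, -1.1071)

k = lx + ly = 0.15 + 0.2 = 0.3500
ω₁+ω₂+ω₃+ω₄ = 10.5000  →  vx = (0.1/4)·10.5000 = 0.2625
−ω₁+ω₂+ω₃−ω₄ = 16.5000  →  vy = (0.1/4)·16.5000 = 0.4125
−ω₁+ω₂−ω₃+ω₄ = -15.5000  →  ωz = (0.1/1.4000)·-15.5000 = -1.1071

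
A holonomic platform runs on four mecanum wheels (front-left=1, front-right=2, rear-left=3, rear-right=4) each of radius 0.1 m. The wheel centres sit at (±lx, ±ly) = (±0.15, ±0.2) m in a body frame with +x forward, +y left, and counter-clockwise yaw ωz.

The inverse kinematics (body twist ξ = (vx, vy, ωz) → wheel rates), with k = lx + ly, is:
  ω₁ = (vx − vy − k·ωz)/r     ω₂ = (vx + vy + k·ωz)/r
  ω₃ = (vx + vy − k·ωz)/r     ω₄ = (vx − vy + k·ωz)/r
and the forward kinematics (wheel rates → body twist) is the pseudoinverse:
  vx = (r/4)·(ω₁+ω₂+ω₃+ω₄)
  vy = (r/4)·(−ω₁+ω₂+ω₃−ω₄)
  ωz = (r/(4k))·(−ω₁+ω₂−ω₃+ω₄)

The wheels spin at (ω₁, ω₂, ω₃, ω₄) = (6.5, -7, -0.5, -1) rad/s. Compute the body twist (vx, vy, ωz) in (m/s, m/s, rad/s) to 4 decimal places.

(-0.0500, -0.3250, -1.0000)

k = lx + ly = 0.15 + 0.2 = 0.3500
ω₁+ω₂+ω₃+ω₄ = -2.0000  →  vx = (0.1/4)·-2.0000 = -0.0500
−ω₁+ω₂+ω₃−ω₄ = -13.0000  →  vy = (0.1/4)·-13.0000 = -0.3250
−ω₁+ω₂−ω₃+ω₄ = -14.0000  →  ωz = (0.1/1.4000)·-14.0000 = -1.0000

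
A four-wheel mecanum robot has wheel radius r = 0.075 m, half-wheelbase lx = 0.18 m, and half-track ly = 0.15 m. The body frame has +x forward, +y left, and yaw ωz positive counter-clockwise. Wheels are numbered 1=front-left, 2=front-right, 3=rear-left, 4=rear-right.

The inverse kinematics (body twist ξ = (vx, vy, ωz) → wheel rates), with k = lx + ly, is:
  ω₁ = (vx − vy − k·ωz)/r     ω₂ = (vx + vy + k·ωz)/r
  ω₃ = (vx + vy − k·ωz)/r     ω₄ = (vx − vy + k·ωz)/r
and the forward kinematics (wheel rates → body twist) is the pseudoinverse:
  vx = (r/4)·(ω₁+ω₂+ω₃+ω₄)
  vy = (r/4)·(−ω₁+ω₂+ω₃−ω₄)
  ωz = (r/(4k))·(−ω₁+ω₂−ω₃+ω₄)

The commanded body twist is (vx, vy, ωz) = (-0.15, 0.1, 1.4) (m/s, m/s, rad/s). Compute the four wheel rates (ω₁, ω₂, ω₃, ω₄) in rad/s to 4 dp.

k = lx + ly = 0.18 + 0.15 = 0.3300;  k·ωz = 0.3300·1.4 = 0.4620
ω₁ (FL) = (vx − vy − k·ωz)/r = -0.7120/0.075 = -9.4933
ω₂ (FR) = (vx + vy + k·ωz)/r = 0.4120/0.075 = 5.4933
ω₃ (RL) = (vx + vy − k·ωz)/r = -0.5120/0.075 = -6.8267
ω₄ (RR) = (vx − vy + k·ωz)/r = 0.2120/0.075 = 2.8267

(-9.4933, 5.4933, -6.8267, 2.8267)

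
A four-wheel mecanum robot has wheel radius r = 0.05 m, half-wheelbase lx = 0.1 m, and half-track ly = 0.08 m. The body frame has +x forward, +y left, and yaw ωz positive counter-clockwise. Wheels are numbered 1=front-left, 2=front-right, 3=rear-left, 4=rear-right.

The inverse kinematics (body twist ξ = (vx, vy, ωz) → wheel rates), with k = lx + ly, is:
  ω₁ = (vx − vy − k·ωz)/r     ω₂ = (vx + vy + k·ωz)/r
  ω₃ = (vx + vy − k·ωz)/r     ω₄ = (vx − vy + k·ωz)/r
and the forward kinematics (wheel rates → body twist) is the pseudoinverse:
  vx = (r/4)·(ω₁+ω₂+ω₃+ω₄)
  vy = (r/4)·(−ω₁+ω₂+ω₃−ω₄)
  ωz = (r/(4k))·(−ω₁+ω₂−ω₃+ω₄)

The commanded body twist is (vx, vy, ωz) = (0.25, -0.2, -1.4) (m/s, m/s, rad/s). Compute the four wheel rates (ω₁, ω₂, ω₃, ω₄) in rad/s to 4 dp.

(14.0400, -4.0400, 6.0400, 3.9600)

k = lx + ly = 0.1 + 0.08 = 0.1800;  k·ωz = 0.1800·-1.4 = -0.2520
ω₁ (FL) = (vx − vy − k·ωz)/r = 0.7020/0.05 = 14.0400
ω₂ (FR) = (vx + vy + k·ωz)/r = -0.2020/0.05 = -4.0400
ω₃ (RL) = (vx + vy − k·ωz)/r = 0.3020/0.05 = 6.0400
ω₄ (RR) = (vx − vy + k·ωz)/r = 0.1980/0.05 = 3.9600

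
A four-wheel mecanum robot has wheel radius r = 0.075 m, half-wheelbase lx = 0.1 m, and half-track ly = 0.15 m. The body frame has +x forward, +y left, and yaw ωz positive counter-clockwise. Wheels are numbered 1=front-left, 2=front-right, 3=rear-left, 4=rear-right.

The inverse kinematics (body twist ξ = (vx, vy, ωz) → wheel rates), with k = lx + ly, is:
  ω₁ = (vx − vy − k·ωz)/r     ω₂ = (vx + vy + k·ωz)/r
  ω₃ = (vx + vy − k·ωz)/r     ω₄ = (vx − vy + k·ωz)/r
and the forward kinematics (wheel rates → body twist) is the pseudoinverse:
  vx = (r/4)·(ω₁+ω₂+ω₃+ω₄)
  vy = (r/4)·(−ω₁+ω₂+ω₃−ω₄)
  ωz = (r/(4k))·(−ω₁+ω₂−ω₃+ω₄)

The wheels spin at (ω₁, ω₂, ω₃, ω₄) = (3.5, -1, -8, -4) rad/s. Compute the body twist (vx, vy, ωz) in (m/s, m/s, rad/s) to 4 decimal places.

k = lx + ly = 0.1 + 0.15 = 0.2500
ω₁+ω₂+ω₃+ω₄ = -9.5000  →  vx = (0.075/4)·-9.5000 = -0.1781
−ω₁+ω₂+ω₃−ω₄ = -8.5000  →  vy = (0.075/4)·-8.5000 = -0.1594
−ω₁+ω₂−ω₃+ω₄ = -0.5000  →  ωz = (0.075/1.0000)·-0.5000 = -0.0375

(-0.1781, -0.1594, -0.0375)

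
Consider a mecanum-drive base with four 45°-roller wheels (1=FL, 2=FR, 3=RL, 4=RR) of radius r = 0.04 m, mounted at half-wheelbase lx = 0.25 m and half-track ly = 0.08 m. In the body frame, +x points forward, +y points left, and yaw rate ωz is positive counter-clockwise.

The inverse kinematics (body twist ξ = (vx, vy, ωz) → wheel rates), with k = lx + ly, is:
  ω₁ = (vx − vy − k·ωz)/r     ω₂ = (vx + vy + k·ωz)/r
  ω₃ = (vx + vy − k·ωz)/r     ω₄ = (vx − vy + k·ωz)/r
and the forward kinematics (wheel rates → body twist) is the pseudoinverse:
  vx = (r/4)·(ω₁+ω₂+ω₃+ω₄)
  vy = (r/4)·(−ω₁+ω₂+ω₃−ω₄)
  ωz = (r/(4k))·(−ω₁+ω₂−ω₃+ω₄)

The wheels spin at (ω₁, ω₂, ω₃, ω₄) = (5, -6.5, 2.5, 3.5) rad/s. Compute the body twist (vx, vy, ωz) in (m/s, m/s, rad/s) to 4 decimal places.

k = lx + ly = 0.25 + 0.08 = 0.3300
ω₁+ω₂+ω₃+ω₄ = 4.5000  →  vx = (0.04/4)·4.5000 = 0.0450
−ω₁+ω₂+ω₃−ω₄ = -12.5000  →  vy = (0.04/4)·-12.5000 = -0.1250
−ω₁+ω₂−ω₃+ω₄ = -10.5000  →  ωz = (0.04/1.3200)·-10.5000 = -0.3182

(0.0450, -0.1250, -0.3182)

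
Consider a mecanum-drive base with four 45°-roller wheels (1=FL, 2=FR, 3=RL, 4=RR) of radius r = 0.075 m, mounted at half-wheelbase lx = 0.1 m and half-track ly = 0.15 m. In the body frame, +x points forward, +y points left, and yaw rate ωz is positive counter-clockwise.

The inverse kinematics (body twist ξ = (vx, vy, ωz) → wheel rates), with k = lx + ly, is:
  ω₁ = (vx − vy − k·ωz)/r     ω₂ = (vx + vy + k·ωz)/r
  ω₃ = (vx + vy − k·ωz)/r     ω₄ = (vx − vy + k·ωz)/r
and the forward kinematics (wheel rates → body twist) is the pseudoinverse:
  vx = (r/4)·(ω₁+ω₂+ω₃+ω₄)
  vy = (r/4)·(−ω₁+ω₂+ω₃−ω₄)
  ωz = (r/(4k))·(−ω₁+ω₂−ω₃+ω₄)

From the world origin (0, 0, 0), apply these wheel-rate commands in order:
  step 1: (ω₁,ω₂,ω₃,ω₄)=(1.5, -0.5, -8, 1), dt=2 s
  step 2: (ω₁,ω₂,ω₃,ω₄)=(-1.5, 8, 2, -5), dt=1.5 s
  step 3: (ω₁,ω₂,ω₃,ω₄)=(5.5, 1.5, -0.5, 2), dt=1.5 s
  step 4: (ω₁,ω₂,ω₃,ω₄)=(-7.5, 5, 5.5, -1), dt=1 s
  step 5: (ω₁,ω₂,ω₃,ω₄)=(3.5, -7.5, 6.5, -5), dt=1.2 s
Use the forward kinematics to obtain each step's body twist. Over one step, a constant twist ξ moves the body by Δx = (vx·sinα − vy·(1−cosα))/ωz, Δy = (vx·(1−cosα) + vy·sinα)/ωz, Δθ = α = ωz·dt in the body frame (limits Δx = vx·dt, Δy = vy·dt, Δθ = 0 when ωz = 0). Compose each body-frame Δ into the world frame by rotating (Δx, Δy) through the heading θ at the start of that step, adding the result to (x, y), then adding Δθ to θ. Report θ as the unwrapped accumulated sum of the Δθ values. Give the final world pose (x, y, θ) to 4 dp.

step 1: ξ=(vx,vy,ωz)=(-0.1125, -0.2062, 0.5250), dt=2.0 → body Δ=(0.0115, -0.4484, 1.0500) → world pose (0.0115, -0.4484, 1.0500)
step 2: ξ=(vx,vy,ωz)=(0.0656, 0.3094, 0.1875), dt=1.5 → body Δ=(0.0323, 0.4717, 0.2812) → world pose (-0.3816, -0.1857, 1.3313)
step 3: ξ=(vx,vy,ωz)=(0.1594, -0.1219, -0.1125), dt=1.5 → body Δ=(0.2225, -0.2021, -0.1687) → world pose (-0.1325, -0.0174, 1.1625)
step 4: ξ=(vx,vy,ωz)=(0.0375, 0.3563, 0.4500), dt=1.0 → body Δ=(-0.0426, 0.3526, 0.4500) → world pose (-0.4731, 0.0835, 1.6125)
step 5: ξ=(vx,vy,ωz)=(-0.0469, 0.0094, -1.6875), dt=1.2 → body Δ=(-0.0170, 0.0450, -2.0250) → world pose (-0.5173, 0.0647, -0.4125)

(-0.5173, 0.0647, -0.4125)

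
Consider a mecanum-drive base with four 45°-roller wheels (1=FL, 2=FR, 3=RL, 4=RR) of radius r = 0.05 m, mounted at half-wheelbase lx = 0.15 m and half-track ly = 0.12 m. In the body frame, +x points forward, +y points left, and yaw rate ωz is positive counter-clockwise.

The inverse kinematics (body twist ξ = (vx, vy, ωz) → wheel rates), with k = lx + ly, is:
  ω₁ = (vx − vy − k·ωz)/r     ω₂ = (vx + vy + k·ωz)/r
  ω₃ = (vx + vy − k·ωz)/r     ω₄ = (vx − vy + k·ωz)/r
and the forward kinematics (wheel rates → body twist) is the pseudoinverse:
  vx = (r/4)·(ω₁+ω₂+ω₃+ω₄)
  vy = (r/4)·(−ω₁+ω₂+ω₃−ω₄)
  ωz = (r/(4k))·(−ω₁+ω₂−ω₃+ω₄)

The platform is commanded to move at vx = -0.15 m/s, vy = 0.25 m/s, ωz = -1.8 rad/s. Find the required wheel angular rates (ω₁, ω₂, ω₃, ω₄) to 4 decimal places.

k = lx + ly = 0.15 + 0.12 = 0.2700;  k·ωz = 0.2700·-1.8 = -0.4860
ω₁ (FL) = (vx − vy − k·ωz)/r = 0.0860/0.05 = 1.7200
ω₂ (FR) = (vx + vy + k·ωz)/r = -0.3860/0.05 = -7.7200
ω₃ (RL) = (vx + vy − k·ωz)/r = 0.5860/0.05 = 11.7200
ω₄ (RR) = (vx − vy + k·ωz)/r = -0.8860/0.05 = -17.7200

(1.7200, -7.7200, 11.7200, -17.7200)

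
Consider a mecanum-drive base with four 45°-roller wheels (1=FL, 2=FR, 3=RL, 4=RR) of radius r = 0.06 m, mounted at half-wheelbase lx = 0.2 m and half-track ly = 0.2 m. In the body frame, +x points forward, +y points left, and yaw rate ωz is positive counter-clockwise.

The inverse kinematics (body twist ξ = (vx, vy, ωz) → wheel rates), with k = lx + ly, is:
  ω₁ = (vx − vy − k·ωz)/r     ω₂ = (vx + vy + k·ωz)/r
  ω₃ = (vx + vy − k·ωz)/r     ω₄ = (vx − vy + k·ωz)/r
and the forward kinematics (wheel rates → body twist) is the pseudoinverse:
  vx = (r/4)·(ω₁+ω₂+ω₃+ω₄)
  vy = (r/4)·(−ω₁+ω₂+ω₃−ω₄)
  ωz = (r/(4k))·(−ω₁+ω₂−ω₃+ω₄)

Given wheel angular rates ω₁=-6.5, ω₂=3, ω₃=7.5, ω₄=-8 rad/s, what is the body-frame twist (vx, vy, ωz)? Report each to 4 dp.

k = lx + ly = 0.2 + 0.2 = 0.4000
ω₁+ω₂+ω₃+ω₄ = -4.0000  →  vx = (0.06/4)·-4.0000 = -0.0600
−ω₁+ω₂+ω₃−ω₄ = 25.0000  →  vy = (0.06/4)·25.0000 = 0.3750
−ω₁+ω₂−ω₃+ω₄ = -6.0000  →  ωz = (0.06/1.6000)·-6.0000 = -0.2250

(-0.0600, 0.3750, -0.2250)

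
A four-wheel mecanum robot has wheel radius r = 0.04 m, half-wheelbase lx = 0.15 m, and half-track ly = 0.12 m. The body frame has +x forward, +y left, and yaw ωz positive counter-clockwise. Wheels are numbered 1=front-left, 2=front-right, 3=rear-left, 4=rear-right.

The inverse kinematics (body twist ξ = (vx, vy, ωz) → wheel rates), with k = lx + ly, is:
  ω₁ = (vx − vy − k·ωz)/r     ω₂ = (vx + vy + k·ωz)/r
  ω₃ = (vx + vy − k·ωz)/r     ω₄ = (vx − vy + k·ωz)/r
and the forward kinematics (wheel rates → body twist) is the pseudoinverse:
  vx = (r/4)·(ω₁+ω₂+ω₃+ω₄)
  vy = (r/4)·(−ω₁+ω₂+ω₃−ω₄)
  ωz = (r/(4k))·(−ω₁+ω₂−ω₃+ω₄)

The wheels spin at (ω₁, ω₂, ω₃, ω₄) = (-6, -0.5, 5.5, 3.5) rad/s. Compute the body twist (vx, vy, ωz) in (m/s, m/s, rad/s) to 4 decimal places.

k = lx + ly = 0.15 + 0.12 = 0.2700
ω₁+ω₂+ω₃+ω₄ = 2.5000  →  vx = (0.04/4)·2.5000 = 0.0250
−ω₁+ω₂+ω₃−ω₄ = 7.5000  →  vy = (0.04/4)·7.5000 = 0.0750
−ω₁+ω₂−ω₃+ω₄ = 3.5000  →  ωz = (0.04/1.0800)·3.5000 = 0.1296

(0.0250, 0.0750, 0.1296)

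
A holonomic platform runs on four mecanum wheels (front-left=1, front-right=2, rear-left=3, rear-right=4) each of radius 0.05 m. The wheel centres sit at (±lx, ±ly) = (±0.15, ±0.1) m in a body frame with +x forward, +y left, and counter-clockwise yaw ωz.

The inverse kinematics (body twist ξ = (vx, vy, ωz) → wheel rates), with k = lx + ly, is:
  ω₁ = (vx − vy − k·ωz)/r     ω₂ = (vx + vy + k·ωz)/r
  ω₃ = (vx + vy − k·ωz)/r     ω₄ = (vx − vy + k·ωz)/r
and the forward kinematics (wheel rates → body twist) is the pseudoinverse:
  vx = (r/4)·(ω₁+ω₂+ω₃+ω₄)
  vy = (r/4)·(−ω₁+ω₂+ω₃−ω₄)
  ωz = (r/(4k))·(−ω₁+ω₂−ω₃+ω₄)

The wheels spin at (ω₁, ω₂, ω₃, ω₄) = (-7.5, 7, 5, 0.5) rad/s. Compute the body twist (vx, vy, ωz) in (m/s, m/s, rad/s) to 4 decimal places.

k = lx + ly = 0.15 + 0.1 = 0.2500
ω₁+ω₂+ω₃+ω₄ = 5.0000  →  vx = (0.05/4)·5.0000 = 0.0625
−ω₁+ω₂+ω₃−ω₄ = 19.0000  →  vy = (0.05/4)·19.0000 = 0.2375
−ω₁+ω₂−ω₃+ω₄ = 10.0000  →  ωz = (0.05/1.0000)·10.0000 = 0.5000

(0.0625, 0.2375, 0.5000)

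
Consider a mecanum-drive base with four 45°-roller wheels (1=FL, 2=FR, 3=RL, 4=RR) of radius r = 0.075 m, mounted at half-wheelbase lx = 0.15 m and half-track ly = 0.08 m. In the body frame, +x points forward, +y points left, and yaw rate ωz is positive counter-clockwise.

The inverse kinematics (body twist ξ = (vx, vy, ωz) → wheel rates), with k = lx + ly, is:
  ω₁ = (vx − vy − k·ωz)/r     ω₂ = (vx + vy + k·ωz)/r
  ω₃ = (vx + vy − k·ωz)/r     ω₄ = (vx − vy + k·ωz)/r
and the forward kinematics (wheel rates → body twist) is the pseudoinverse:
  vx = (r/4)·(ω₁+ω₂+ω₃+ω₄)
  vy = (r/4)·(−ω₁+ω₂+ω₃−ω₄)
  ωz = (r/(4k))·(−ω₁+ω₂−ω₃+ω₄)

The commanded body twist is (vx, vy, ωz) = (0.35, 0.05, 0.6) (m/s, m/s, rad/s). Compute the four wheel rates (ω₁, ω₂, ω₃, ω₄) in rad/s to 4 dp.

(2.1600, 7.1733, 3.4933, 5.8400)

k = lx + ly = 0.15 + 0.08 = 0.2300;  k·ωz = 0.2300·0.6 = 0.1380
ω₁ (FL) = (vx − vy − k·ωz)/r = 0.1620/0.075 = 2.1600
ω₂ (FR) = (vx + vy + k·ωz)/r = 0.5380/0.075 = 7.1733
ω₃ (RL) = (vx + vy − k·ωz)/r = 0.2620/0.075 = 3.4933
ω₄ (RR) = (vx − vy + k·ωz)/r = 0.4380/0.075 = 5.8400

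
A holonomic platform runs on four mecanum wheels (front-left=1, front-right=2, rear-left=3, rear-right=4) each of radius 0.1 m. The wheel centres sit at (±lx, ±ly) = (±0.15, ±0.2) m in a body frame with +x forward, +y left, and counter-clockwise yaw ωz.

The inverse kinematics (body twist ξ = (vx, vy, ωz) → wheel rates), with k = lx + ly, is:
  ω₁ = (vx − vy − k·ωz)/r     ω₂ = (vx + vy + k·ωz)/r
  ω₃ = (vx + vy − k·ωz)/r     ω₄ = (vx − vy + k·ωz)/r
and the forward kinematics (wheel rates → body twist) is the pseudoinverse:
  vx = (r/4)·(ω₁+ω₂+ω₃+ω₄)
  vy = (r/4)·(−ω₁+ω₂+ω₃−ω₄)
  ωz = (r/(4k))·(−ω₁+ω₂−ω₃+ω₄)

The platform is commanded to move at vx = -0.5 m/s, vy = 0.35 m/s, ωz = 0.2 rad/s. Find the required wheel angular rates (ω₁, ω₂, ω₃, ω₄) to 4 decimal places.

k = lx + ly = 0.15 + 0.2 = 0.3500;  k·ωz = 0.3500·0.2 = 0.0700
ω₁ (FL) = (vx − vy − k·ωz)/r = -0.9200/0.1 = -9.2000
ω₂ (FR) = (vx + vy + k·ωz)/r = -0.0800/0.1 = -0.8000
ω₃ (RL) = (vx + vy − k·ωz)/r = -0.2200/0.1 = -2.2000
ω₄ (RR) = (vx − vy + k·ωz)/r = -0.7800/0.1 = -7.8000

(-9.2000, -0.8000, -2.2000, -7.8000)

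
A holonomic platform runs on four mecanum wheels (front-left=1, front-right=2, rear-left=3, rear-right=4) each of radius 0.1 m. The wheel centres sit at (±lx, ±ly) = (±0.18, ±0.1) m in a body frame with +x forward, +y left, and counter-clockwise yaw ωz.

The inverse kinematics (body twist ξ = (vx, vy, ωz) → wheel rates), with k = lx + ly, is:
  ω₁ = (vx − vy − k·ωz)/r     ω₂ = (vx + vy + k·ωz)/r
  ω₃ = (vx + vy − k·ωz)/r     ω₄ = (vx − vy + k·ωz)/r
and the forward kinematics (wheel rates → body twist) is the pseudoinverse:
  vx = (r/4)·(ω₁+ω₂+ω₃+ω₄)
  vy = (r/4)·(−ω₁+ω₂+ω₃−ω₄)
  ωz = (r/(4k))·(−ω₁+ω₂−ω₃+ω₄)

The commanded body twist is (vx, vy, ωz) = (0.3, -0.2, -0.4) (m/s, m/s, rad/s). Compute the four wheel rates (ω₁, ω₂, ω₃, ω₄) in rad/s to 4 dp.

k = lx + ly = 0.18 + 0.1 = 0.2800;  k·ωz = 0.2800·-0.4 = -0.1120
ω₁ (FL) = (vx − vy − k·ωz)/r = 0.6120/0.1 = 6.1200
ω₂ (FR) = (vx + vy + k·ωz)/r = -0.0120/0.1 = -0.1200
ω₃ (RL) = (vx + vy − k·ωz)/r = 0.2120/0.1 = 2.1200
ω₄ (RR) = (vx − vy + k·ωz)/r = 0.3880/0.1 = 3.8800

(6.1200, -0.1200, 2.1200, 3.8800)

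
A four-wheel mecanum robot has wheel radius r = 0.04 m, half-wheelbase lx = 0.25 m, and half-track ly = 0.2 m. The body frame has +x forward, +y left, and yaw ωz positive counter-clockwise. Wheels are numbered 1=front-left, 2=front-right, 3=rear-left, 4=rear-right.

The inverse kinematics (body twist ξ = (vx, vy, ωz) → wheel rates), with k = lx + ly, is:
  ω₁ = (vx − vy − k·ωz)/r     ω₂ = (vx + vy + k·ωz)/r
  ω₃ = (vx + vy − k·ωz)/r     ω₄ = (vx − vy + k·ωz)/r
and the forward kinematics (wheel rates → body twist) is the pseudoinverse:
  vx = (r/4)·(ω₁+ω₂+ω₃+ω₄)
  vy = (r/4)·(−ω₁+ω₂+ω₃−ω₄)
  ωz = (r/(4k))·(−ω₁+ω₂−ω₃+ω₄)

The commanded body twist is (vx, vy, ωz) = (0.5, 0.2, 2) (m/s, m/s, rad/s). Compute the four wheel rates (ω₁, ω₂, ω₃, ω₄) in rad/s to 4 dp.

k = lx + ly = 0.25 + 0.2 = 0.4500;  k·ωz = 0.4500·2 = 0.9000
ω₁ (FL) = (vx − vy − k·ωz)/r = -0.6000/0.04 = -15.0000
ω₂ (FR) = (vx + vy + k·ωz)/r = 1.6000/0.04 = 40.0000
ω₃ (RL) = (vx + vy − k·ωz)/r = -0.2000/0.04 = -5.0000
ω₄ (RR) = (vx − vy + k·ωz)/r = 1.2000/0.04 = 30.0000

(-15.0000, 40.0000, -5.0000, 30.0000)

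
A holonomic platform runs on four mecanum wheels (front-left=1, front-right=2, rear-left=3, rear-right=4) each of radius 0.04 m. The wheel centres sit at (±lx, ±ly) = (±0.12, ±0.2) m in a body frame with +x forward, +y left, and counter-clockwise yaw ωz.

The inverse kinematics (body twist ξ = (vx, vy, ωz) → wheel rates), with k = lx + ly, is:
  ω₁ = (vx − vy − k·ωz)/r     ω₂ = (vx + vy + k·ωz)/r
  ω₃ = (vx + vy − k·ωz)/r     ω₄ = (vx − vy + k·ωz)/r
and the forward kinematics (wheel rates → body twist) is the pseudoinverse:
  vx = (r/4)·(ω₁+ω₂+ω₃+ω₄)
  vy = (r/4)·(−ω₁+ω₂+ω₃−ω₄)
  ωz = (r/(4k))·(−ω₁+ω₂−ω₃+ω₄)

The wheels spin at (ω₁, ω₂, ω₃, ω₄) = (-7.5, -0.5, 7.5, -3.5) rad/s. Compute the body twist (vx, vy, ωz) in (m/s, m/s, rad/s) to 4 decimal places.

(-0.0400, 0.1800, -0.1250)

k = lx + ly = 0.12 + 0.2 = 0.3200
ω₁+ω₂+ω₃+ω₄ = -4.0000  →  vx = (0.04/4)·-4.0000 = -0.0400
−ω₁+ω₂+ω₃−ω₄ = 18.0000  →  vy = (0.04/4)·18.0000 = 0.1800
−ω₁+ω₂−ω₃+ω₄ = -4.0000  →  ωz = (0.04/1.2800)·-4.0000 = -0.1250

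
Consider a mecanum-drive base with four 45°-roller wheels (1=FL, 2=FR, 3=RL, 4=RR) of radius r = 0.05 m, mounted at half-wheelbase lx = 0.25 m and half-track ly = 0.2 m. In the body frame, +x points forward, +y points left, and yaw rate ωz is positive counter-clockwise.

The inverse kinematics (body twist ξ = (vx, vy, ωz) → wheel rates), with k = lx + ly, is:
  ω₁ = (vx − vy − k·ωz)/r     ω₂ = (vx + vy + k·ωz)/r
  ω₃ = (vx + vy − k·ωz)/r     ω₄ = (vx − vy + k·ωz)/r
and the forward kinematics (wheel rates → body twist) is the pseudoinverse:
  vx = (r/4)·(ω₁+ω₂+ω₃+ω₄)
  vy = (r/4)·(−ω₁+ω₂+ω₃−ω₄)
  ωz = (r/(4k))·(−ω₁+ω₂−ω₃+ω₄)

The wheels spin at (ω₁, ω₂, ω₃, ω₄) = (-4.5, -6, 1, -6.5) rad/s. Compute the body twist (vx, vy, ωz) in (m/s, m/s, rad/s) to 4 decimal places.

(-0.2000, 0.0750, -0.2500)

k = lx + ly = 0.25 + 0.2 = 0.4500
ω₁+ω₂+ω₃+ω₄ = -16.0000  →  vx = (0.05/4)·-16.0000 = -0.2000
−ω₁+ω₂+ω₃−ω₄ = 6.0000  →  vy = (0.05/4)·6.0000 = 0.0750
−ω₁+ω₂−ω₃+ω₄ = -9.0000  →  ωz = (0.05/1.8000)·-9.0000 = -0.2500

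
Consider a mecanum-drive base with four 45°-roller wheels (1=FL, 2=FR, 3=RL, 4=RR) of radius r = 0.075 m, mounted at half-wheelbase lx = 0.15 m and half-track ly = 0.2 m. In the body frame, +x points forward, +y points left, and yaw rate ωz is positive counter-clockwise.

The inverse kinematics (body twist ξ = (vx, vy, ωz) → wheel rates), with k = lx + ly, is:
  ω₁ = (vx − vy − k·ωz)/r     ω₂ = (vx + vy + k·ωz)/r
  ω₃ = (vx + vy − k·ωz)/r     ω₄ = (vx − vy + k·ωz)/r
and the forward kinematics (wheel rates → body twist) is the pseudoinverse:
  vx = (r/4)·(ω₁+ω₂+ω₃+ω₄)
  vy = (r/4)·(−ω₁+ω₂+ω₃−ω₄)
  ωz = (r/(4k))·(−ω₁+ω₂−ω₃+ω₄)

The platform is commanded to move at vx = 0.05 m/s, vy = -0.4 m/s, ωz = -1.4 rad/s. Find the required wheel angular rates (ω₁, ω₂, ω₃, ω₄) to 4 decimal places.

k = lx + ly = 0.15 + 0.2 = 0.3500;  k·ωz = 0.3500·-1.4 = -0.4900
ω₁ (FL) = (vx − vy − k·ωz)/r = 0.9400/0.075 = 12.5333
ω₂ (FR) = (vx + vy + k·ωz)/r = -0.8400/0.075 = -11.2000
ω₃ (RL) = (vx + vy − k·ωz)/r = 0.1400/0.075 = 1.8667
ω₄ (RR) = (vx − vy + k·ωz)/r = -0.0400/0.075 = -0.5333

(12.5333, -11.2000, 1.8667, -0.5333)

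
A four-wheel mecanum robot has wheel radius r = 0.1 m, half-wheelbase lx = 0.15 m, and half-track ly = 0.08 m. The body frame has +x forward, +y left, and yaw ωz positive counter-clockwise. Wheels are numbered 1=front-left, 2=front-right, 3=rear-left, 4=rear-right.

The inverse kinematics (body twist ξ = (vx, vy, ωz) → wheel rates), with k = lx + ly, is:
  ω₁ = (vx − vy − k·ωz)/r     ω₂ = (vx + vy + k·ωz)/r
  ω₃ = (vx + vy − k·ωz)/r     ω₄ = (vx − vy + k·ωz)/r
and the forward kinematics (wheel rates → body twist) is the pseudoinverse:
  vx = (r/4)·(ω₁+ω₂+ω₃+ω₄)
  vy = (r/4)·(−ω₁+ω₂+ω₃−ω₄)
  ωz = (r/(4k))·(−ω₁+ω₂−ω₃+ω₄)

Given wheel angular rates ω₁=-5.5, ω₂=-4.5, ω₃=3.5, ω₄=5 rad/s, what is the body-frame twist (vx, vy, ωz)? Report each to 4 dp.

(-0.0375, -0.0125, 0.2717)

k = lx + ly = 0.15 + 0.08 = 0.2300
ω₁+ω₂+ω₃+ω₄ = -1.5000  →  vx = (0.1/4)·-1.5000 = -0.0375
−ω₁+ω₂+ω₃−ω₄ = -0.5000  →  vy = (0.1/4)·-0.5000 = -0.0125
−ω₁+ω₂−ω₃+ω₄ = 2.5000  →  ωz = (0.1/0.9200)·2.5000 = 0.2717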